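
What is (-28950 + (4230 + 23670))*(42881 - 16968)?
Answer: -27208650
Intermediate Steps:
(-28950 + (4230 + 23670))*(42881 - 16968) = (-28950 + 27900)*25913 = -1050*25913 = -27208650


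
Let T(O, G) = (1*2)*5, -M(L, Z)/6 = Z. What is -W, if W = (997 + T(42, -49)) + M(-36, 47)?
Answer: -725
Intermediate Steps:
M(L, Z) = -6*Z
T(O, G) = 10 (T(O, G) = 2*5 = 10)
W = 725 (W = (997 + 10) - 6*47 = 1007 - 282 = 725)
-W = -1*725 = -725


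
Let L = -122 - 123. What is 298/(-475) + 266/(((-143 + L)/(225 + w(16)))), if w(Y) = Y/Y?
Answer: -7167681/46075 ≈ -155.57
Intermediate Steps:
L = -245
w(Y) = 1
298/(-475) + 266/(((-143 + L)/(225 + w(16)))) = 298/(-475) + 266/(((-143 - 245)/(225 + 1))) = 298*(-1/475) + 266/((-388/226)) = -298/475 + 266/((-388*1/226)) = -298/475 + 266/(-194/113) = -298/475 + 266*(-113/194) = -298/475 - 15029/97 = -7167681/46075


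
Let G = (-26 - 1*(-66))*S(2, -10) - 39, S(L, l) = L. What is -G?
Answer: -41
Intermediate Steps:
G = 41 (G = (-26 - 1*(-66))*2 - 39 = (-26 + 66)*2 - 39 = 40*2 - 39 = 80 - 39 = 41)
-G = -1*41 = -41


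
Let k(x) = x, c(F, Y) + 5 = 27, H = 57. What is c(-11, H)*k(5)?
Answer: 110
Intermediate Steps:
c(F, Y) = 22 (c(F, Y) = -5 + 27 = 22)
c(-11, H)*k(5) = 22*5 = 110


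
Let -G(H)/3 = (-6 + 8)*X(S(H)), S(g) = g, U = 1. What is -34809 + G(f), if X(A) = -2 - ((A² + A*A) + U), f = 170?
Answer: 312009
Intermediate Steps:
X(A) = -3 - 2*A² (X(A) = -2 - ((A² + A*A) + 1) = -2 - ((A² + A²) + 1) = -2 - (2*A² + 1) = -2 - (1 + 2*A²) = -2 + (-1 - 2*A²) = -3 - 2*A²)
G(H) = 18 + 12*H² (G(H) = -3*(-6 + 8)*(-3 - 2*H²) = -6*(-3 - 2*H²) = -3*(-6 - 4*H²) = 18 + 12*H²)
-34809 + G(f) = -34809 + (18 + 12*170²) = -34809 + (18 + 12*28900) = -34809 + (18 + 346800) = -34809 + 346818 = 312009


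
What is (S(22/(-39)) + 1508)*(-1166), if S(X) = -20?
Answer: -1735008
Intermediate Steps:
(S(22/(-39)) + 1508)*(-1166) = (-20 + 1508)*(-1166) = 1488*(-1166) = -1735008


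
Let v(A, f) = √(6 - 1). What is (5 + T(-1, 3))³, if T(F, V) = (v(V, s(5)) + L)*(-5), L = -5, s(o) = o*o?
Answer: 38250 - 14125*√5 ≈ 6665.5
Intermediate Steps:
s(o) = o²
v(A, f) = √5
T(F, V) = 25 - 5*√5 (T(F, V) = (√5 - 5)*(-5) = (-5 + √5)*(-5) = 25 - 5*√5)
(5 + T(-1, 3))³ = (5 + (25 - 5*√5))³ = (30 - 5*√5)³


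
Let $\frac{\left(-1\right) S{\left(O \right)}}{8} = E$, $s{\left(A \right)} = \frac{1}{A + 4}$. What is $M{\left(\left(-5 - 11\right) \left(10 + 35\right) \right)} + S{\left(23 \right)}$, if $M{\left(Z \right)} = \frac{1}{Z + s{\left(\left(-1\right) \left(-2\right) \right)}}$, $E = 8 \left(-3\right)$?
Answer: $\frac{829242}{4319} \approx 192.0$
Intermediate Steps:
$s{\left(A \right)} = \frac{1}{4 + A}$
$E = -24$
$S{\left(O \right)} = 192$ ($S{\left(O \right)} = \left(-8\right) \left(-24\right) = 192$)
$M{\left(Z \right)} = \frac{1}{\frac{1}{6} + Z}$ ($M{\left(Z \right)} = \frac{1}{Z + \frac{1}{4 - -2}} = \frac{1}{Z + \frac{1}{4 + 2}} = \frac{1}{Z + \frac{1}{6}} = \frac{1}{\frac{1}{6} + Z}$)
$M{\left(\left(-5 - 11\right) \left(10 + 35\right) \right)} + S{\left(23 \right)} = \frac{6}{1 + 6 \left(-5 - 11\right) \left(10 + 35\right)} + 192 = \frac{6}{1 + 6 \left(\left(-16\right) 45\right)} + 192 = \frac{6}{1 + 6 \left(-720\right)} + 192 = \frac{6}{1 - 4320} + 192 = \frac{6}{-4319} + 192 = 6 \left(- \frac{1}{4319}\right) + 192 = - \frac{6}{4319} + 192 = \frac{829242}{4319}$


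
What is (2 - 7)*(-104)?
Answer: 520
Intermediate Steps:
(2 - 7)*(-104) = -5*(-104) = 520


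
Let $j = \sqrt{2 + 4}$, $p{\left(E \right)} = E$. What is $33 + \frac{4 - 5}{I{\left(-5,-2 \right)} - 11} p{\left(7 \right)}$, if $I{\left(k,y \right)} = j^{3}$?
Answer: $\frac{3058}{95} - \frac{42 \sqrt{6}}{95} \approx 31.107$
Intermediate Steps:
$j = \sqrt{6} \approx 2.4495$
$I{\left(k,y \right)} = 6 \sqrt{6}$ ($I{\left(k,y \right)} = \left(\sqrt{6}\right)^{3} = 6 \sqrt{6}$)
$33 + \frac{4 - 5}{I{\left(-5,-2 \right)} - 11} p{\left(7 \right)} = 33 + \frac{4 - 5}{6 \sqrt{6} - 11} \cdot 7 = 33 + - \frac{1}{-11 + 6 \sqrt{6}} \cdot 7 = 33 - \frac{7}{-11 + 6 \sqrt{6}}$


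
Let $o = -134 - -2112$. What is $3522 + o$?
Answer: $5500$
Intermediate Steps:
$o = 1978$ ($o = -134 + 2112 = 1978$)
$3522 + o = 3522 + 1978 = 5500$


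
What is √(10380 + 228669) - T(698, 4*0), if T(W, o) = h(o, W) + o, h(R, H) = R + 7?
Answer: -7 + 3*√26561 ≈ 481.93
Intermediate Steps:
h(R, H) = 7 + R
T(W, o) = 7 + 2*o (T(W, o) = (7 + o) + o = 7 + 2*o)
√(10380 + 228669) - T(698, 4*0) = √(10380 + 228669) - (7 + 2*(4*0)) = √239049 - (7 + 2*0) = 3*√26561 - (7 + 0) = 3*√26561 - 1*7 = 3*√26561 - 7 = -7 + 3*√26561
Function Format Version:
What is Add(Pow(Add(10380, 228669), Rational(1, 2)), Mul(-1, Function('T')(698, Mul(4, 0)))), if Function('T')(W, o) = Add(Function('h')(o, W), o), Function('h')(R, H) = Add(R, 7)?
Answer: Add(-7, Mul(3, Pow(26561, Rational(1, 2)))) ≈ 481.93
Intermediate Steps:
Function('h')(R, H) = Add(7, R)
Function('T')(W, o) = Add(7, Mul(2, o)) (Function('T')(W, o) = Add(Add(7, o), o) = Add(7, Mul(2, o)))
Add(Pow(Add(10380, 228669), Rational(1, 2)), Mul(-1, Function('T')(698, Mul(4, 0)))) = Add(Pow(Add(10380, 228669), Rational(1, 2)), Mul(-1, Add(7, Mul(2, Mul(4, 0))))) = Add(Pow(239049, Rational(1, 2)), Mul(-1, Add(7, Mul(2, 0)))) = Add(Mul(3, Pow(26561, Rational(1, 2))), Mul(-1, Add(7, 0))) = Add(Mul(3, Pow(26561, Rational(1, 2))), Mul(-1, 7)) = Add(Mul(3, Pow(26561, Rational(1, 2))), -7) = Add(-7, Mul(3, Pow(26561, Rational(1, 2))))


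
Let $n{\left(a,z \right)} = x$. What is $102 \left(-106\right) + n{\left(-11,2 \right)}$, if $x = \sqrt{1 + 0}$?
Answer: $-10811$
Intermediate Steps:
$x = 1$ ($x = \sqrt{1} = 1$)
$n{\left(a,z \right)} = 1$
$102 \left(-106\right) + n{\left(-11,2 \right)} = 102 \left(-106\right) + 1 = -10812 + 1 = -10811$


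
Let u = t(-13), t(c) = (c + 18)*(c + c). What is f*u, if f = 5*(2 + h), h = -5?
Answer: 1950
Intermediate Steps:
t(c) = 2*c*(18 + c) (t(c) = (18 + c)*(2*c) = 2*c*(18 + c))
f = -15 (f = 5*(2 - 5) = 5*(-3) = -15)
u = -130 (u = 2*(-13)*(18 - 13) = 2*(-13)*5 = -130)
f*u = -15*(-130) = 1950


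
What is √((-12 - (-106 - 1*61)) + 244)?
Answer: √399 ≈ 19.975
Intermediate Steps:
√((-12 - (-106 - 1*61)) + 244) = √((-12 - (-106 - 61)) + 244) = √((-12 - 1*(-167)) + 244) = √((-12 + 167) + 244) = √(155 + 244) = √399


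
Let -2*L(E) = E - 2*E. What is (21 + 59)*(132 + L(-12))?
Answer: 10080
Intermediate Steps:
L(E) = E/2 (L(E) = -(E - 2*E)/2 = -(-1)*E/2 = E/2)
(21 + 59)*(132 + L(-12)) = (21 + 59)*(132 + (1/2)*(-12)) = 80*(132 - 6) = 80*126 = 10080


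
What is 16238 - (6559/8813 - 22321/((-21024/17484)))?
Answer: -5129197363/2205768 ≈ -2325.4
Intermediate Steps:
16238 - (6559/8813 - 22321/((-21024/17484))) = 16238 - (6559*(1/8813) - 22321/((-21024*1/17484))) = 16238 - (937/1259 - 22321/(-1752/1457)) = 16238 - (937/1259 - 22321*(-1457/1752)) = 16238 - (937/1259 + 32521697/1752) = 16238 - 1*40946458147/2205768 = 16238 - 40946458147/2205768 = -5129197363/2205768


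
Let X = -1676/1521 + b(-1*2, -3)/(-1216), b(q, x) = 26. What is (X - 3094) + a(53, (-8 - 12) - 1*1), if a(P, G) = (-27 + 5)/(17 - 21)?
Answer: -2857184749/924768 ≈ -3089.6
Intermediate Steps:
a(P, G) = 11/2 (a(P, G) = -22/(-4) = -22*(-¼) = 11/2)
X = -1038781/924768 (X = -1676/1521 + 26/(-1216) = -1676*1/1521 + 26*(-1/1216) = -1676/1521 - 13/608 = -1038781/924768 ≈ -1.1233)
(X - 3094) + a(53, (-8 - 12) - 1*1) = (-1038781/924768 - 3094) + 11/2 = -2862270973/924768 + 11/2 = -2857184749/924768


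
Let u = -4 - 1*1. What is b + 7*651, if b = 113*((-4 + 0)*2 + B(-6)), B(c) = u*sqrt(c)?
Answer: 3653 - 565*I*sqrt(6) ≈ 3653.0 - 1384.0*I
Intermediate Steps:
u = -5 (u = -4 - 1 = -5)
B(c) = -5*sqrt(c)
b = -904 - 565*I*sqrt(6) (b = 113*((-4 + 0)*2 - 5*I*sqrt(6)) = 113*(-4*2 - 5*I*sqrt(6)) = 113*(-8 - 5*I*sqrt(6)) = -904 - 565*I*sqrt(6) ≈ -904.0 - 1384.0*I)
b + 7*651 = (-904 - 565*I*sqrt(6)) + 7*651 = (-904 - 565*I*sqrt(6)) + 4557 = 3653 - 565*I*sqrt(6)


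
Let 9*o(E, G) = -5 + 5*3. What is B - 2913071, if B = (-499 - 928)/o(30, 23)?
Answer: -29143553/10 ≈ -2.9144e+6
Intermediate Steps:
o(E, G) = 10/9 (o(E, G) = (-5 + 5*3)/9 = (-5 + 15)/9 = (⅑)*10 = 10/9)
B = -12843/10 (B = (-499 - 928)/(10/9) = -1427*9/10 = -12843/10 ≈ -1284.3)
B - 2913071 = -12843/10 - 2913071 = -29143553/10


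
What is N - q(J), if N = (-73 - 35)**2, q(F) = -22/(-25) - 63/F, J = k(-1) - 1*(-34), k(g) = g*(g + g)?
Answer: 1166487/100 ≈ 11665.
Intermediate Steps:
k(g) = 2*g**2 (k(g) = g*(2*g) = 2*g**2)
J = 36 (J = 2*(-1)**2 - 1*(-34) = 2*1 + 34 = 2 + 34 = 36)
q(F) = 22/25 - 63/F (q(F) = -22*(-1/25) - 63/F = 22/25 - 63/F)
N = 11664 (N = (-108)**2 = 11664)
N - q(J) = 11664 - (22/25 - 63/36) = 11664 - (22/25 - 63*1/36) = 11664 - (22/25 - 7/4) = 11664 - 1*(-87/100) = 11664 + 87/100 = 1166487/100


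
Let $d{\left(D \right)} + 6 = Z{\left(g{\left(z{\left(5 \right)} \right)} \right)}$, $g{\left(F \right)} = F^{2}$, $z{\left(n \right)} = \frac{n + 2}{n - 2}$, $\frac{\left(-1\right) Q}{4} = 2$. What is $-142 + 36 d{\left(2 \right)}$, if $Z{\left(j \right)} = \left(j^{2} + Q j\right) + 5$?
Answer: $- \frac{6110}{9} \approx -678.89$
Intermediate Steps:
$Q = -8$ ($Q = \left(-4\right) 2 = -8$)
$z{\left(n \right)} = \frac{2 + n}{-2 + n}$
$Z{\left(j \right)} = 5 + j^{2} - 8 j$ ($Z{\left(j \right)} = \left(j^{2} - 8 j\right) + 5 = 5 + j^{2} - 8 j$)
$d{\left(D \right)} = - \frac{1208}{81}$ ($d{\left(D \right)} = -6 + \left(5 + \left(\left(\frac{2 + 5}{-2 + 5}\right)^{2}\right)^{2} - 8 \left(\frac{2 + 5}{-2 + 5}\right)^{2}\right) = -6 + \left(5 + \left(\left(\frac{1}{3} \cdot 7\right)^{2}\right)^{2} - 8 \left(\frac{1}{3} \cdot 7\right)^{2}\right) = -6 + \left(5 + \left(\left(\frac{7}{3}\right)^{2}\right)^{2} - 8 \left(\frac{7}{3}\right)^{2}\right) = -6 + \left(5 + \left(\frac{49}{9}\right)^{2} - \frac{392}{9}\right) = -6 + \left(5 + \frac{2401}{81} - \frac{392}{9}\right) = -6 - \frac{722}{81} = - \frac{1208}{81}$)
$-142 + 36 d{\left(2 \right)} = -142 + 36 \left(- \frac{1208}{81}\right) = -142 - \frac{4832}{9} = - \frac{6110}{9}$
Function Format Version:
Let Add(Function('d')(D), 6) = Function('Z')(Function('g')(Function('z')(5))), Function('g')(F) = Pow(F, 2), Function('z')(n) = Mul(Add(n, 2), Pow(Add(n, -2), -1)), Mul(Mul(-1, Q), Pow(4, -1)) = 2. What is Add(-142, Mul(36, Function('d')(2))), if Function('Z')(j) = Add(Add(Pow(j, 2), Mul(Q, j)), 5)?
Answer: Rational(-6110, 9) ≈ -678.89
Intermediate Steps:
Q = -8 (Q = Mul(-4, 2) = -8)
Function('z')(n) = Mul(Pow(Add(-2, n), -1), Add(2, n)) (Function('z')(n) = Mul(Add(2, n), Pow(Add(-2, n), -1)) = Mul(Pow(Add(-2, n), -1), Add(2, n)))
Function('Z')(j) = Add(5, Pow(j, 2), Mul(-8, j)) (Function('Z')(j) = Add(Add(Pow(j, 2), Mul(-8, j)), 5) = Add(5, Pow(j, 2), Mul(-8, j)))
Function('d')(D) = Rational(-1208, 81) (Function('d')(D) = Add(-6, Add(5, Pow(Pow(Mul(Pow(Add(-2, 5), -1), Add(2, 5)), 2), 2), Mul(-8, Pow(Mul(Pow(Add(-2, 5), -1), Add(2, 5)), 2)))) = Add(-6, Add(5, Pow(Pow(Mul(Pow(3, -1), 7), 2), 2), Mul(-8, Pow(Mul(Pow(3, -1), 7), 2)))) = Add(-6, Add(5, Pow(Pow(Mul(Rational(1, 3), 7), 2), 2), Mul(-8, Pow(Mul(Rational(1, 3), 7), 2)))) = Add(-6, Add(5, Pow(Pow(Rational(7, 3), 2), 2), Mul(-8, Pow(Rational(7, 3), 2)))) = Add(-6, Add(5, Pow(Rational(49, 9), 2), Mul(-8, Rational(49, 9)))) = Add(-6, Add(5, Rational(2401, 81), Rational(-392, 9))) = Add(-6, Rational(-722, 81)) = Rational(-1208, 81))
Add(-142, Mul(36, Function('d')(2))) = Add(-142, Mul(36, Rational(-1208, 81))) = Add(-142, Rational(-4832, 9)) = Rational(-6110, 9)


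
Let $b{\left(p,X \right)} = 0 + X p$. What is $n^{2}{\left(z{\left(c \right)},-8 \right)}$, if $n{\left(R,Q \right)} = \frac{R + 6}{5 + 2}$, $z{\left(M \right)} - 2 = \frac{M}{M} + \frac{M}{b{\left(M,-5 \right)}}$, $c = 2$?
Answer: $\frac{1936}{1225} \approx 1.5804$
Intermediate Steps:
$b{\left(p,X \right)} = X p$
$z{\left(M \right)} = \frac{14}{5}$ ($z{\left(M \right)} = 2 + \left(\frac{M}{M} + \frac{M}{\left(-5\right) M}\right) = 2 + \left(1 + M \left(- \frac{1}{5 M}\right)\right) = 2 + \left(1 - \frac{1}{5}\right) = 2 + \frac{4}{5} = \frac{14}{5}$)
$n{\left(R,Q \right)} = \frac{6}{7} + \frac{R}{7}$ ($n{\left(R,Q \right)} = \frac{6 + R}{7} = \left(6 + R\right) \frac{1}{7} = \frac{6}{7} + \frac{R}{7}$)
$n^{2}{\left(z{\left(c \right)},-8 \right)} = \left(\frac{6}{7} + \frac{1}{7} \cdot \frac{14}{5}\right)^{2} = \left(\frac{6}{7} + \frac{2}{5}\right)^{2} = \left(\frac{44}{35}\right)^{2} = \frac{1936}{1225}$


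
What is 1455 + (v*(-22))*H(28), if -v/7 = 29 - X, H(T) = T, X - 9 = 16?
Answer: 18703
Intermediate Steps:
X = 25 (X = 9 + 16 = 25)
v = -28 (v = -7*(29 - 1*25) = -7*(29 - 25) = -7*4 = -28)
1455 + (v*(-22))*H(28) = 1455 - 28*(-22)*28 = 1455 + 616*28 = 1455 + 17248 = 18703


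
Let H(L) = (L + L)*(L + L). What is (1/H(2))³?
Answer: 1/4096 ≈ 0.00024414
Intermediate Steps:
H(L) = 4*L² (H(L) = (2*L)*(2*L) = 4*L²)
(1/H(2))³ = (1/(4*2²))³ = (1/(4*4))³ = (1/16)³ = 1/4096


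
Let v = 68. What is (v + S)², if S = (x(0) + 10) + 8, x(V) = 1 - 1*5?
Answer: 6724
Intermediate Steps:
x(V) = -4 (x(V) = 1 - 5 = -4)
S = 14 (S = (-4 + 10) + 8 = 6 + 8 = 14)
(v + S)² = (68 + 14)² = 82² = 6724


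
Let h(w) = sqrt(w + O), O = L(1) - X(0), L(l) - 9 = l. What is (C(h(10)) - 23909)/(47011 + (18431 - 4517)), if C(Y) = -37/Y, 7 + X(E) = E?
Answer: -23909/60925 - 37*sqrt(3)/548325 ≈ -0.39255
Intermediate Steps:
X(E) = -7 + E
L(l) = 9 + l
O = 17 (O = (9 + 1) - (-7 + 0) = 10 - 1*(-7) = 10 + 7 = 17)
h(w) = sqrt(17 + w) (h(w) = sqrt(w + 17) = sqrt(17 + w))
(C(h(10)) - 23909)/(47011 + (18431 - 4517)) = (-37/sqrt(17 + 10) - 23909)/(47011 + (18431 - 4517)) = (-37*sqrt(3)/9 - 23909)/(47011 + 13914) = (-37*sqrt(3)/9 - 23909)/60925 = (-37*sqrt(3)/9 - 23909)*(1/60925) = (-23909 - 37*sqrt(3)/9)*(1/60925) = -23909/60925 - 37*sqrt(3)/548325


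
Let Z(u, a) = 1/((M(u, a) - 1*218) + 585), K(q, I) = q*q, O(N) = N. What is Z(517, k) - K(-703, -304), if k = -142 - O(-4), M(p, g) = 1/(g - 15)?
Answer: -27749835197/56150 ≈ -4.9421e+5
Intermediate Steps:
M(p, g) = 1/(-15 + g)
k = -138 (k = -142 - 1*(-4) = -142 + 4 = -138)
K(q, I) = q²
Z(u, a) = 1/(367 + 1/(-15 + a)) (Z(u, a) = 1/((1/(-15 + a) - 1*218) + 585) = 1/((1/(-15 + a) - 218) + 585) = 1/((-218 + 1/(-15 + a)) + 585) = 1/(367 + 1/(-15 + a)))
Z(517, k) - K(-703, -304) = (-15 - 138)/(-5504 + 367*(-138)) - 1*(-703)² = -153/(-5504 - 50646) - 1*494209 = -153/(-56150) - 494209 = -1/56150*(-153) - 494209 = 153/56150 - 494209 = -27749835197/56150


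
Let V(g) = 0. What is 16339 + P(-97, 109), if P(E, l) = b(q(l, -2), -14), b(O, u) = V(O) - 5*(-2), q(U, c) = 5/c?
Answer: 16349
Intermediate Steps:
b(O, u) = 10 (b(O, u) = 0 - 5*(-2) = 0 + 10 = 10)
P(E, l) = 10
16339 + P(-97, 109) = 16339 + 10 = 16349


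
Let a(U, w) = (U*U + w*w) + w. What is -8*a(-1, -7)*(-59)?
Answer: 20296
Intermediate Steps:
a(U, w) = w + U² + w² (a(U, w) = (U² + w²) + w = w + U² + w²)
-8*a(-1, -7)*(-59) = -8*(-7 + (-1)² + (-7)²)*(-59) = -8*(-7 + 1 + 49)*(-59) = -8*43*(-59) = -344*(-59) = 20296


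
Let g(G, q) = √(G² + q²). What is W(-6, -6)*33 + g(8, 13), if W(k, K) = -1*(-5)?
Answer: 165 + √233 ≈ 180.26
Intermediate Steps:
W(k, K) = 5
W(-6, -6)*33 + g(8, 13) = 5*33 + √(8² + 13²) = 165 + √(64 + 169) = 165 + √233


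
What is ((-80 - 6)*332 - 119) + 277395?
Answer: 248724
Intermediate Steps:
((-80 - 6)*332 - 119) + 277395 = (-86*332 - 119) + 277395 = (-28552 - 119) + 277395 = -28671 + 277395 = 248724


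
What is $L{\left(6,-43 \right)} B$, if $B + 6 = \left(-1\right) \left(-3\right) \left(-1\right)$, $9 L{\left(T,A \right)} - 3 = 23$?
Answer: $-26$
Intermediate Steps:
$L{\left(T,A \right)} = \frac{26}{9}$ ($L{\left(T,A \right)} = \frac{1}{3} + \frac{1}{9} \cdot 23 = \frac{1}{3} + \frac{23}{9} = \frac{26}{9}$)
$B = -9$ ($B = -6 + \left(-1\right) \left(-3\right) \left(-1\right) = -6 + 3 \left(-1\right) = -6 - 3 = -9$)
$L{\left(6,-43 \right)} B = \frac{26}{9} \left(-9\right) = -26$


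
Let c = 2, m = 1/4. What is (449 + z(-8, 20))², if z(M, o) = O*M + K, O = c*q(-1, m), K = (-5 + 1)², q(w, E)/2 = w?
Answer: 247009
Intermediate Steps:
m = ¼ ≈ 0.25000
q(w, E) = 2*w
K = 16 (K = (-4)² = 16)
O = -4 (O = 2*(2*(-1)) = 2*(-2) = -4)
z(M, o) = 16 - 4*M (z(M, o) = -4*M + 16 = 16 - 4*M)
(449 + z(-8, 20))² = (449 + (16 - 4*(-8)))² = (449 + (16 + 32))² = (449 + 48)² = 497² = 247009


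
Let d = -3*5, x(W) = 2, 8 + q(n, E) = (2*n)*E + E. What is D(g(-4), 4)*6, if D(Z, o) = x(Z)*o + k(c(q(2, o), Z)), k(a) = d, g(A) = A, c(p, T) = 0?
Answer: -42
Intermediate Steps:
q(n, E) = -8 + E + 2*E*n (q(n, E) = -8 + ((2*n)*E + E) = -8 + (2*E*n + E) = -8 + (E + 2*E*n) = -8 + E + 2*E*n)
d = -15
k(a) = -15
D(Z, o) = -15 + 2*o (D(Z, o) = 2*o - 15 = -15 + 2*o)
D(g(-4), 4)*6 = (-15 + 2*4)*6 = (-15 + 8)*6 = -7*6 = -42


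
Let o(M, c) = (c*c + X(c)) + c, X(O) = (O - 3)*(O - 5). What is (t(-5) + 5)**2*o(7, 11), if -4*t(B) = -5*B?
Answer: 1125/4 ≈ 281.25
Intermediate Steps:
t(B) = 5*B/4 (t(B) = -(-5)*B/4 = 5*B/4)
X(O) = (-5 + O)*(-3 + O) (X(O) = (-3 + O)*(-5 + O) = (-5 + O)*(-3 + O))
o(M, c) = 15 - 7*c + 2*c**2 (o(M, c) = (c*c + (15 + c**2 - 8*c)) + c = (c**2 + (15 + c**2 - 8*c)) + c = (15 - 8*c + 2*c**2) + c = 15 - 7*c + 2*c**2)
(t(-5) + 5)**2*o(7, 11) = ((5/4)*(-5) + 5)**2*(15 - 7*11 + 2*11**2) = (-25/4 + 5)**2*(15 - 77 + 2*121) = (-5/4)**2*(15 - 77 + 242) = (25/16)*180 = 1125/4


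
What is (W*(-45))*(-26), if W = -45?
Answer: -52650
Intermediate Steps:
(W*(-45))*(-26) = -45*(-45)*(-26) = 2025*(-26) = -52650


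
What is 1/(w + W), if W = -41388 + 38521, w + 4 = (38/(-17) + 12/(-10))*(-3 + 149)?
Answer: -85/286667 ≈ -0.00029651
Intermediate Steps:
w = -42972/85 (w = -4 + (38/(-17) + 12/(-10))*(-3 + 149) = -4 + (38*(-1/17) + 12*(-⅒))*146 = -4 + (-38/17 - 6/5)*146 = -4 - 292/85*146 = -4 - 42632/85 = -42972/85 ≈ -505.55)
W = -2867
1/(w + W) = 1/(-42972/85 - 2867) = 1/(-286667/85) = -85/286667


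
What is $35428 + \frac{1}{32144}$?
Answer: $\frac{1138797633}{32144} \approx 35428.0$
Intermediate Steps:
$35428 + \frac{1}{32144} = \frac{1138797633}{32144}$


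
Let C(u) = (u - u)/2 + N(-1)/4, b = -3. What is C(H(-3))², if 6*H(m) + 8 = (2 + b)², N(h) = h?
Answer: 1/16 ≈ 0.062500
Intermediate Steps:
H(m) = -7/6 (H(m) = -4/3 + (2 - 3)²/6 = -4/3 + (⅙)*(-1)² = -4/3 + (⅙)*1 = -4/3 + ⅙ = -7/6)
C(u) = -¼ (C(u) = (u - u)/2 - 1/4 = 0*(½) - 1*¼ = 0 - ¼ = -¼)
C(H(-3))² = (-¼)² = 1/16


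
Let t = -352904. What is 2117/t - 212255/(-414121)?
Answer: 74028944363/146144957384 ≈ 0.50654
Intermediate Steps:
2117/t - 212255/(-414121) = 2117/(-352904) - 212255/(-414121) = 2117*(-1/352904) - 212255*(-1/414121) = -2117/352904 + 212255/414121 = 74028944363/146144957384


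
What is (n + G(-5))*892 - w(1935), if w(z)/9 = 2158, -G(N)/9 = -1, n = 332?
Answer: 284750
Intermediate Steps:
G(N) = 9 (G(N) = -9*(-1) = 9)
w(z) = 19422 (w(z) = 9*2158 = 19422)
(n + G(-5))*892 - w(1935) = (332 + 9)*892 - 1*19422 = 341*892 - 19422 = 304172 - 19422 = 284750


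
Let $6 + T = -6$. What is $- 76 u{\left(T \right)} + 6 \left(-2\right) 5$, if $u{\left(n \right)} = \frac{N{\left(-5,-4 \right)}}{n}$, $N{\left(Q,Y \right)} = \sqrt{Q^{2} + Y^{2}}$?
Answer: $-60 + \frac{19 \sqrt{41}}{3} \approx -19.447$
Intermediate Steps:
$T = -12$ ($T = -6 - 6 = -12$)
$u{\left(n \right)} = \frac{\sqrt{41}}{n}$ ($u{\left(n \right)} = \frac{\sqrt{\left(-5\right)^{2} + \left(-4\right)^{2}}}{n} = \frac{\sqrt{25 + 16}}{n} = \frac{\sqrt{41}}{n}$)
$- 76 u{\left(T \right)} + 6 \left(-2\right) 5 = - 76 \frac{\sqrt{41}}{-12} + 6 \left(-2\right) 5 = - 76 \sqrt{41} \left(- \frac{1}{12}\right) - 60 = - 76 \left(- \frac{\sqrt{41}}{12}\right) - 60 = \frac{19 \sqrt{41}}{3} - 60 = -60 + \frac{19 \sqrt{41}}{3}$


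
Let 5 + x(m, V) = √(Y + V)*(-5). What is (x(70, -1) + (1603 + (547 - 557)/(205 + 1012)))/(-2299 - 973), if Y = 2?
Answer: -1938671/3982024 ≈ -0.48686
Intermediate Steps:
x(m, V) = -5 - 5*√(2 + V) (x(m, V) = -5 + √(2 + V)*(-5) = -5 - 5*√(2 + V))
(x(70, -1) + (1603 + (547 - 557)/(205 + 1012)))/(-2299 - 973) = ((-5 - 5*√(2 - 1)) + (1603 + (547 - 557)/(205 + 1012)))/(-2299 - 973) = ((-5 - 5*√1) + (1603 - 10/1217))/(-3272) = ((-5 - 5*1) + (1603 - 10*1/1217))*(-1/3272) = ((-5 - 5) + (1603 - 10/1217))*(-1/3272) = (-10 + 1950841/1217)*(-1/3272) = (1938671/1217)*(-1/3272) = -1938671/3982024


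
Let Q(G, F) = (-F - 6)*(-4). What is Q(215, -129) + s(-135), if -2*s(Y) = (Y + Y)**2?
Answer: -36942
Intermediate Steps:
Q(G, F) = 24 + 4*F (Q(G, F) = (-6 - F)*(-4) = 24 + 4*F)
s(Y) = -2*Y**2 (s(Y) = -(Y + Y)**2/2 = -4*Y**2/2 = -2*Y**2)
Q(215, -129) + s(-135) = (24 + 4*(-129)) - 2*(-135)**2 = (24 - 516) - 2*18225 = -492 - 36450 = -36942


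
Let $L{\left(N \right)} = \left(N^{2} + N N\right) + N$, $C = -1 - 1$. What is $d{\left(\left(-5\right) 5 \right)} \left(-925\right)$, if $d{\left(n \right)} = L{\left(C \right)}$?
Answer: $-5550$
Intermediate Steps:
$C = -2$
$L{\left(N \right)} = N + 2 N^{2}$ ($L{\left(N \right)} = \left(N^{2} + N^{2}\right) + N = 2 N^{2} + N = N + 2 N^{2}$)
$d{\left(n \right)} = 6$ ($d{\left(n \right)} = - 2 \left(1 + 2 \left(-2\right)\right) = - 2 \left(1 - 4\right) = \left(-2\right) \left(-3\right) = 6$)
$d{\left(\left(-5\right) 5 \right)} \left(-925\right) = 6 \left(-925\right) = -5550$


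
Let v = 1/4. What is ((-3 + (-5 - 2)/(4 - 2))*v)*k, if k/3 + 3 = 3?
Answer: 0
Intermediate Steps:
v = 1/4 (v = 1*(1/4) = 1/4 ≈ 0.25000)
k = 0 (k = -9 + 3*3 = -9 + 9 = 0)
((-3 + (-5 - 2)/(4 - 2))*v)*k = ((-3 + (-5 - 2)/(4 - 2))*(1/4))*0 = ((-3 - 7/2)*(1/4))*0 = -13/2*1/4*0 = -13/8*0 = 0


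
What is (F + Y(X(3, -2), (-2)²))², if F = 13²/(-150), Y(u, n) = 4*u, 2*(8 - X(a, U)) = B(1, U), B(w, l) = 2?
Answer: 16248961/22500 ≈ 722.18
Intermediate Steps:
X(a, U) = 7 (X(a, U) = 8 - ½*2 = 8 - 1 = 7)
F = -169/150 (F = 169*(-1/150) = -169/150 ≈ -1.1267)
(F + Y(X(3, -2), (-2)²))² = (-169/150 + 4*7)² = (-169/150 + 28)² = (4031/150)² = 16248961/22500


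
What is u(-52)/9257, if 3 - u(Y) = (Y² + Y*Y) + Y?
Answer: -5353/9257 ≈ -0.57827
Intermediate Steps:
u(Y) = 3 - Y - 2*Y² (u(Y) = 3 - ((Y² + Y*Y) + Y) = 3 - ((Y² + Y²) + Y) = 3 - (2*Y² + Y) = 3 - (Y + 2*Y²) = 3 + (-Y - 2*Y²) = 3 - Y - 2*Y²)
u(-52)/9257 = (3 - 1*(-52) - 2*(-52)²)/9257 = (3 + 52 - 2*2704)*(1/9257) = (3 + 52 - 5408)*(1/9257) = -5353*1/9257 = -5353/9257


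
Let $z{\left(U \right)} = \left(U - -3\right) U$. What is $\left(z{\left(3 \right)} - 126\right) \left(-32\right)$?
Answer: $3456$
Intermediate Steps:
$z{\left(U \right)} = U \left(3 + U\right)$ ($z{\left(U \right)} = \left(U + 3\right) U = \left(3 + U\right) U = U \left(3 + U\right)$)
$\left(z{\left(3 \right)} - 126\right) \left(-32\right) = \left(3 \left(3 + 3\right) - 126\right) \left(-32\right) = \left(3 \cdot 6 - 126\right) \left(-32\right) = \left(18 - 126\right) \left(-32\right) = \left(-108\right) \left(-32\right) = 3456$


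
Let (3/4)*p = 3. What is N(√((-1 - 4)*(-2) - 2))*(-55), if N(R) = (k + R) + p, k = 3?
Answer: -385 - 110*√2 ≈ -540.56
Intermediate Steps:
p = 4 (p = (4/3)*3 = 4)
N(R) = 7 + R (N(R) = (3 + R) + 4 = 7 + R)
N(√((-1 - 4)*(-2) - 2))*(-55) = (7 + √((-1 - 4)*(-2) - 2))*(-55) = (7 + √(-5*(-2) - 2))*(-55) = (7 + √(10 - 2))*(-55) = (7 + √8)*(-55) = (7 + 2*√2)*(-55) = -385 - 110*√2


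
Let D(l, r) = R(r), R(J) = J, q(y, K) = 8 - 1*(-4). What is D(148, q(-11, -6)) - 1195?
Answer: -1183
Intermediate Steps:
q(y, K) = 12 (q(y, K) = 8 + 4 = 12)
D(l, r) = r
D(148, q(-11, -6)) - 1195 = 12 - 1195 = -1183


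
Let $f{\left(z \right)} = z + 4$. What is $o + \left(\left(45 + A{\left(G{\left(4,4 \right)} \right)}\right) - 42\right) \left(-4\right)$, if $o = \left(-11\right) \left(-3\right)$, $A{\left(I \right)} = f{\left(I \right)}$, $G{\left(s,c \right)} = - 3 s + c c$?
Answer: $-11$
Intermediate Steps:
$f{\left(z \right)} = 4 + z$
$G{\left(s,c \right)} = c^{2} - 3 s$ ($G{\left(s,c \right)} = - 3 s + c^{2} = c^{2} - 3 s$)
$A{\left(I \right)} = 4 + I$
$o = 33$
$o + \left(\left(45 + A{\left(G{\left(4,4 \right)} \right)}\right) - 42\right) \left(-4\right) = 33 + \left(\left(45 + \left(4 + \left(4^{2} - 12\right)\right)\right) - 42\right) \left(-4\right) = 33 + \left(\left(45 + \left(4 + \left(16 - 12\right)\right)\right) - 42\right) \left(-4\right) = 33 + \left(\left(45 + \left(4 + 4\right)\right) - 42\right) \left(-4\right) = 33 + \left(\left(45 + 8\right) - 42\right) \left(-4\right) = 33 + \left(53 - 42\right) \left(-4\right) = 33 + 11 \left(-4\right) = 33 - 44 = -11$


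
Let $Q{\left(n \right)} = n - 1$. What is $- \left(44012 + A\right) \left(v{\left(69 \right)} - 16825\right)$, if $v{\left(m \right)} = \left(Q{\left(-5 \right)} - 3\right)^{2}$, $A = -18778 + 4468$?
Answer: $497330288$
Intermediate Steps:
$Q{\left(n \right)} = -1 + n$
$A = -14310$
$v{\left(m \right)} = 81$ ($v{\left(m \right)} = \left(\left(-1 - 5\right) - 3\right)^{2} = \left(-6 - 3\right)^{2} = \left(-9\right)^{2} = 81$)
$- \left(44012 + A\right) \left(v{\left(69 \right)} - 16825\right) = - \left(44012 - 14310\right) \left(81 - 16825\right) = - 29702 \left(81 - 16825\right) = - 29702 \left(-16744\right) = \left(-1\right) \left(-497330288\right) = 497330288$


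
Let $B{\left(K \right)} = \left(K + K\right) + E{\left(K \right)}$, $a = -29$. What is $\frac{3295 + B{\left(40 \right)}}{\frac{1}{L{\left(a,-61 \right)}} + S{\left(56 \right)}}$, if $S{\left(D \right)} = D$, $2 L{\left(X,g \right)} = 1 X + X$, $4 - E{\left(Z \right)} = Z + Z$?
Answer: $\frac{95671}{1623} \approx 58.947$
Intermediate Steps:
$E{\left(Z \right)} = 4 - 2 Z$ ($E{\left(Z \right)} = 4 - \left(Z + Z\right) = 4 - 2 Z$)
$L{\left(X,g \right)} = X$ ($L{\left(X,g \right)} = \frac{1 X + X}{2} = \frac{X + X}{2} = \frac{2 X}{2} = X$)
$B{\left(K \right)} = 4$ ($B{\left(K \right)} = \left(K + K\right) - \left(-4 + 2 K\right) = 2 K - \left(-4 + 2 K\right) = 4$)
$\frac{3295 + B{\left(40 \right)}}{\frac{1}{L{\left(a,-61 \right)}} + S{\left(56 \right)}} = \frac{3295 + 4}{\frac{1}{-29} + 56} = \frac{3299}{- \frac{1}{29} + 56} = \frac{3299}{\frac{1623}{29}} = 3299 \cdot \frac{29}{1623} = \frac{95671}{1623}$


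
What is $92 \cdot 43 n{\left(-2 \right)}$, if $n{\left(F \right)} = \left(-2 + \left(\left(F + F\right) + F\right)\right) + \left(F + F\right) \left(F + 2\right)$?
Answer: $-31648$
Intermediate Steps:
$n{\left(F \right)} = -2 + 3 F + 2 F \left(2 + F\right)$ ($n{\left(F \right)} = \left(-2 + \left(2 F + F\right)\right) + 2 F \left(2 + F\right) = \left(-2 + 3 F\right) + 2 F \left(2 + F\right) = -2 + 3 F + 2 F \left(2 + F\right)$)
$92 \cdot 43 n{\left(-2 \right)} = 92 \cdot 43 \left(-2 + 2 \left(-2\right)^{2} + 7 \left(-2\right)\right) = 3956 \left(-2 + 2 \cdot 4 - 14\right) = 3956 \left(-2 + 8 - 14\right) = 3956 \left(-8\right) = -31648$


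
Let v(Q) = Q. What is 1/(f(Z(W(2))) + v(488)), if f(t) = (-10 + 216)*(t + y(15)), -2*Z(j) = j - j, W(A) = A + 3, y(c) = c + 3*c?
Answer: 1/12848 ≈ 7.7833e-5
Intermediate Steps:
y(c) = 4*c
W(A) = 3 + A
Z(j) = 0 (Z(j) = -(j - j)/2 = -1/2*0 = 0)
f(t) = 12360 + 206*t (f(t) = (-10 + 216)*(t + 4*15) = 206*(t + 60) = 206*(60 + t) = 12360 + 206*t)
1/(f(Z(W(2))) + v(488)) = 1/((12360 + 206*0) + 488) = 1/((12360 + 0) + 488) = 1/(12360 + 488) = 1/12848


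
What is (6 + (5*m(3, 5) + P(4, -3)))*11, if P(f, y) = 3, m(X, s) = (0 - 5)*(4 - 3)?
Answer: -176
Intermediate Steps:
m(X, s) = -5 (m(X, s) = -5*1 = -5)
(6 + (5*m(3, 5) + P(4, -3)))*11 = (6 + (5*(-5) + 3))*11 = (6 + (-25 + 3))*11 = (6 - 22)*11 = -16*11 = -176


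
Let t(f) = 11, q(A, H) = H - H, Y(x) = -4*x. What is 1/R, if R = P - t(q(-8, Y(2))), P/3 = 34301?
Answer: 1/102892 ≈ 9.7189e-6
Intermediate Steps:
q(A, H) = 0
P = 102903 (P = 3*34301 = 102903)
R = 102892 (R = 102903 - 1*11 = 102903 - 11 = 102892)
1/R = 1/102892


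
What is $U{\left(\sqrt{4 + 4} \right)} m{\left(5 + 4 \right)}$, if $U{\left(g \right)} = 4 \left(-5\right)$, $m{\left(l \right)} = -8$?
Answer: $160$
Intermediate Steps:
$U{\left(g \right)} = -20$
$U{\left(\sqrt{4 + 4} \right)} m{\left(5 + 4 \right)} = \left(-20\right) \left(-8\right) = 160$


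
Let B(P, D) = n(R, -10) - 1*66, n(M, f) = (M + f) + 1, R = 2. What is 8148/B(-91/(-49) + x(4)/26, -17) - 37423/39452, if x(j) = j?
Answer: -324186775/2879996 ≈ -112.56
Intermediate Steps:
n(M, f) = 1 + M + f
B(P, D) = -73 (B(P, D) = (1 + 2 - 10) - 1*66 = -7 - 66 = -73)
8148/B(-91/(-49) + x(4)/26, -17) - 37423/39452 = 8148/(-73) - 37423/39452 = 8148*(-1/73) - 37423*1/39452 = -8148/73 - 37423/39452 = -324186775/2879996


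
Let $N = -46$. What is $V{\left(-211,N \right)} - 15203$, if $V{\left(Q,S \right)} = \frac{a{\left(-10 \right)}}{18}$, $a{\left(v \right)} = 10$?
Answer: $- \frac{136822}{9} \approx -15202.0$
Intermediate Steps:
$V{\left(Q,S \right)} = \frac{5}{9}$ ($V{\left(Q,S \right)} = \frac{10}{18} = 10 \cdot \frac{1}{18} = \frac{5}{9}$)
$V{\left(-211,N \right)} - 15203 = \frac{5}{9} - 15203 = - \frac{136822}{9}$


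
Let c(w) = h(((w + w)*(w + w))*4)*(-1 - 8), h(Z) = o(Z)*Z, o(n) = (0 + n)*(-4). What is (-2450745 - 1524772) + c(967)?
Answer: 8058391487904419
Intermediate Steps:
o(n) = -4*n (o(n) = n*(-4) = -4*n)
h(Z) = -4*Z² (h(Z) = (-4*Z)*Z = -4*Z²)
c(w) = 9216*w⁴ (c(w) = (-4*16*(w + w)⁴)*(-1 - 8) = -4*256*w⁴*(-9) = -1024*w⁴*(-9) = 9216*w⁴)
(-2450745 - 1524772) + c(967) = (-2450745 - 1524772) + 9216*967⁴ = -3975517 + 9216*874391437921 = -3975517 + 8058391491879936 = 8058391487904419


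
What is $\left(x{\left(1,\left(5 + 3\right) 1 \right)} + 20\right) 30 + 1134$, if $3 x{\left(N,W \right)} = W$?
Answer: $1814$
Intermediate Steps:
$x{\left(N,W \right)} = \frac{W}{3}$
$\left(x{\left(1,\left(5 + 3\right) 1 \right)} + 20\right) 30 + 1134 = \left(\frac{\left(5 + 3\right) 1}{3} + 20\right) 30 + 1134 = \left(\frac{8 \cdot 1}{3} + 20\right) 30 + 1134 = \left(\frac{1}{3} \cdot 8 + 20\right) 30 + 1134 = \left(\frac{8}{3} + 20\right) 30 + 1134 = \frac{68}{3} \cdot 30 + 1134 = 680 + 1134 = 1814$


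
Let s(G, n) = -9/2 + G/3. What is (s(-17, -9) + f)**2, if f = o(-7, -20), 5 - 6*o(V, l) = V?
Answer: 2401/36 ≈ 66.694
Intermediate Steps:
o(V, l) = 5/6 - V/6
s(G, n) = -9/2 + G/3 (s(G, n) = -9*1/2 + G*(1/3) = -9/2 + G/3)
f = 2 (f = 5/6 - 1/6*(-7) = 5/6 + 7/6 = 2)
(s(-17, -9) + f)**2 = ((-9/2 + (1/3)*(-17)) + 2)**2 = ((-9/2 - 17/3) + 2)**2 = (-61/6 + 2)**2 = (-49/6)**2 = 2401/36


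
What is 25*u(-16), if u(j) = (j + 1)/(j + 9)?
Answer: 375/7 ≈ 53.571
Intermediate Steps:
u(j) = (1 + j)/(9 + j)
25*u(-16) = 25*((1 - 16)/(9 - 16)) = 25*(-15/(-7)) = 25*(-⅐*(-15)) = 25*(15/7) = 375/7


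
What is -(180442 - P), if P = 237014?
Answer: 56572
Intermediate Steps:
-(180442 - P) = -(180442 - 1*237014) = -(180442 - 237014) = -1*(-56572) = 56572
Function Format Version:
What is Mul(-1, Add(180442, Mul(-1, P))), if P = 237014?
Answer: 56572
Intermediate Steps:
Mul(-1, Add(180442, Mul(-1, P))) = Mul(-1, Add(180442, Mul(-1, 237014))) = Mul(-1, Add(180442, -237014)) = Mul(-1, -56572) = 56572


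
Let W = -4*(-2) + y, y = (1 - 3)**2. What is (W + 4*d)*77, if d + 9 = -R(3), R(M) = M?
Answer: -2772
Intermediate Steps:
y = 4 (y = (-2)**2 = 4)
d = -12 (d = -9 - 1*3 = -9 - 3 = -12)
W = 12 (W = -4*(-2) + 4 = 8 + 4 = 12)
(W + 4*d)*77 = (12 + 4*(-12))*77 = (12 - 48)*77 = -36*77 = -2772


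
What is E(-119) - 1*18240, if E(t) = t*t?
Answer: -4079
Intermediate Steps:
E(t) = t**2
E(-119) - 1*18240 = (-119)**2 - 1*18240 = 14161 - 18240 = -4079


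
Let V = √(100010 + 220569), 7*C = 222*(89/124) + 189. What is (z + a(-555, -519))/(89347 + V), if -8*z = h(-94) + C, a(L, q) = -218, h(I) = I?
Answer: -65911013859/27715468561760 + 737697*√320579/27715468561760 ≈ -0.0023631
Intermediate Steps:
C = 21597/434 (C = (222*(89/124) + 189)/7 = (9879/62 + 189)/7 = (⅐)*(21597/62) = 21597/434 ≈ 49.763)
V = √320579 ≈ 566.20
z = 19199/3472 (z = -(-94 + 21597/434)/8 = -⅛*(-19199/434) = 19199/3472 ≈ 5.5297)
(z + a(-555, -519))/(89347 + V) = (19199/3472 - 218)/(89347 + √320579) = -737697/(3472*(89347 + √320579))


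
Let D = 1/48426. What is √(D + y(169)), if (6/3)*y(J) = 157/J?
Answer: √46024191465/314769 ≈ 0.68156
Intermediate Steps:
y(J) = 157/(2*J) (y(J) = (157/J)/2 = 157/(2*J))
D = 1/48426 ≈ 2.0650e-5
√(D + y(169)) = √(1/48426 + (157/2)/169) = √(1/48426 + (157/2)*(1/169)) = √(1/48426 + 157/338) = √(1900805/4091997) = √46024191465/314769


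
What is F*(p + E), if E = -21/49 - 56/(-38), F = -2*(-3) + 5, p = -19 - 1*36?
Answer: -78936/133 ≈ -593.50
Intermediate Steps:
p = -55 (p = -19 - 36 = -55)
F = 11 (F = 6 + 5 = 11)
E = 139/133 (E = -21*1/49 - 56*(-1/38) = -3/7 + 28/19 = 139/133 ≈ 1.0451)
F*(p + E) = 11*(-55 + 139/133) = 11*(-7176/133) = -78936/133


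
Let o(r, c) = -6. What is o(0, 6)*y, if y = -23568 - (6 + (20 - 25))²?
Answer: 141414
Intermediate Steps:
y = -23569 (y = -23568 - (6 - 5)² = -23568 - 1*1² = -23568 - 1*1 = -23568 - 1 = -23569)
o(0, 6)*y = -6*(-23569) = 141414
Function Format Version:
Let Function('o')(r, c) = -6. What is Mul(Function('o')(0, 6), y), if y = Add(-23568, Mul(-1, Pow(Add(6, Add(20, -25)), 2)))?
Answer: 141414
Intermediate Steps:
y = -23569 (y = Add(-23568, Mul(-1, Pow(Add(6, -5), 2))) = Add(-23568, Mul(-1, Pow(1, 2))) = Add(-23568, Mul(-1, 1)) = Add(-23568, -1) = -23569)
Mul(Function('o')(0, 6), y) = Mul(-6, -23569) = 141414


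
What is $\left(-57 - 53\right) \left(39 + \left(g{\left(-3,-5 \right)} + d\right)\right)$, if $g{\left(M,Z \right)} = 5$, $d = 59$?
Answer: $-11330$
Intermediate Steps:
$\left(-57 - 53\right) \left(39 + \left(g{\left(-3,-5 \right)} + d\right)\right) = \left(-57 - 53\right) \left(39 + \left(5 + 59\right)\right) = - 110 \left(39 + 64\right) = \left(-110\right) 103 = -11330$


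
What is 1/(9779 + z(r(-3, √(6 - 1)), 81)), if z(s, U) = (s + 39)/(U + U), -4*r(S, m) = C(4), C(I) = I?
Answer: 81/792118 ≈ 0.00010226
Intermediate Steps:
r(S, m) = -1 (r(S, m) = -¼*4 = -1)
z(s, U) = (39 + s)/(2*U) (z(s, U) = (39 + s)/((2*U)) = (39 + s)*(1/(2*U)) = (39 + s)/(2*U))
1/(9779 + z(r(-3, √(6 - 1)), 81)) = 1/(9779 + (½)*(39 - 1)/81) = 1/(9779 + (½)*(1/81)*38) = 1/(9779 + 19/81) = 1/(792118/81) = 81/792118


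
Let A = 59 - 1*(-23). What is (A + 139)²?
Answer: 48841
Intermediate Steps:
A = 82 (A = 59 + 23 = 82)
(A + 139)² = (82 + 139)² = 221² = 48841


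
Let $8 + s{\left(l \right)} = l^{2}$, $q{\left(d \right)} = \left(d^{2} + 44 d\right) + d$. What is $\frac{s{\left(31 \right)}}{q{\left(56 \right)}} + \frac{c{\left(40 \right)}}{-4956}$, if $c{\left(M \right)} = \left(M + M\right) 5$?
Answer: $\frac{87881}{1001112} \approx 0.087783$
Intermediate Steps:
$q{\left(d \right)} = d^{2} + 45 d$
$c{\left(M \right)} = 10 M$ ($c{\left(M \right)} = 2 M 5 = 10 M$)
$s{\left(l \right)} = -8 + l^{2}$
$\frac{s{\left(31 \right)}}{q{\left(56 \right)}} + \frac{c{\left(40 \right)}}{-4956} = \frac{-8 + 31^{2}}{56 \left(45 + 56\right)} + \frac{10 \cdot 40}{-4956} = \frac{-8 + 961}{56 \cdot 101} + 400 \left(- \frac{1}{4956}\right) = \frac{953}{5656} - \frac{100}{1239} = \frac{87881}{1001112}$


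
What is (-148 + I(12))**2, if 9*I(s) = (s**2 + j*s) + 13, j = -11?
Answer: 1708249/81 ≈ 21090.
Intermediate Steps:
I(s) = 13/9 - 11*s/9 + s**2/9 (I(s) = ((s**2 - 11*s) + 13)/9 = (13 + s**2 - 11*s)/9 = 13/9 - 11*s/9 + s**2/9)
(-148 + I(12))**2 = (-148 + (13/9 - 11/9*12 + (1/9)*12**2))**2 = (-148 + (13/9 - 44/3 + (1/9)*144))**2 = (-148 + (13/9 - 44/3 + 16))**2 = (-148 + 25/9)**2 = (-1307/9)**2 = 1708249/81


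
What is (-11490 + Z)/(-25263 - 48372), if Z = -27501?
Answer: 12997/24545 ≈ 0.52952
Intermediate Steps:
(-11490 + Z)/(-25263 - 48372) = (-11490 - 27501)/(-25263 - 48372) = -38991/(-73635) = -38991*(-1/73635) = 12997/24545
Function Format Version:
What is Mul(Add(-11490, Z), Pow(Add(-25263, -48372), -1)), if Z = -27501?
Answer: Rational(12997, 24545) ≈ 0.52952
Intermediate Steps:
Mul(Add(-11490, Z), Pow(Add(-25263, -48372), -1)) = Mul(Add(-11490, -27501), Pow(Add(-25263, -48372), -1)) = Mul(-38991, Pow(-73635, -1)) = Mul(-38991, Rational(-1, 73635)) = Rational(12997, 24545)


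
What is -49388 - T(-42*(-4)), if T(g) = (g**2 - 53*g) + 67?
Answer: -68775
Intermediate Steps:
T(g) = 67 + g**2 - 53*g
-49388 - T(-42*(-4)) = -49388 - (67 + (-42*(-4))**2 - (-2226)*(-4)) = -49388 - (67 + 168**2 - 53*168) = -49388 - (67 + 28224 - 8904) = -49388 - 1*19387 = -49388 - 19387 = -68775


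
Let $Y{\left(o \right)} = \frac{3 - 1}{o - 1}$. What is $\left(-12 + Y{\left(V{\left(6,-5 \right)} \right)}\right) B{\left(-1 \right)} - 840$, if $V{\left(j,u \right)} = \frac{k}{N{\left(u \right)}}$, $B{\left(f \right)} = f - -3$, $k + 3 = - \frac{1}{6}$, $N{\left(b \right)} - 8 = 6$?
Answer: $- \frac{89328}{103} \approx -867.26$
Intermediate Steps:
$N{\left(b \right)} = 14$ ($N{\left(b \right)} = 8 + 6 = 14$)
$k = - \frac{19}{6}$ ($k = -3 - \frac{1}{6} = - \frac{19}{6} \approx -3.1667$)
$B{\left(f \right)} = 3 + f$ ($B{\left(f \right)} = f + 3 = 3 + f$)
$V{\left(j,u \right)} = - \frac{19}{84}$ ($V{\left(j,u \right)} = - \frac{19}{6 \cdot 14} = \left(- \frac{19}{6}\right) \frac{1}{14} = - \frac{19}{84}$)
$Y{\left(o \right)} = \frac{2}{-1 + o}$
$\left(-12 + Y{\left(V{\left(6,-5 \right)} \right)}\right) B{\left(-1 \right)} - 840 = \left(-12 + \frac{2}{-1 - \frac{19}{84}}\right) \left(3 - 1\right) - 840 = \left(-12 + \frac{2}{- \frac{103}{84}}\right) 2 - 840 = \left(-12 + 2 \left(- \frac{84}{103}\right)\right) 2 - 840 = \left(-12 - \frac{168}{103}\right) 2 - 840 = \left(- \frac{1404}{103}\right) 2 - 840 = - \frac{2808}{103} - 840 = - \frac{89328}{103}$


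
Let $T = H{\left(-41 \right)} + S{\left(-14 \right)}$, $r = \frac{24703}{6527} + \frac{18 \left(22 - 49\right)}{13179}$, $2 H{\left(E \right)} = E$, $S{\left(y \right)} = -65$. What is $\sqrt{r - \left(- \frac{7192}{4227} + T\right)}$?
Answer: $\frac{\sqrt{5344086893889534304345314}}{242402480394} \approx 9.5367$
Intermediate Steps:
$H{\left(E \right)} = \frac{E}{2}$
$r = \frac{107462905}{28673111}$ ($r = 24703 \cdot \frac{1}{6527} + 18 \left(-27\right) \frac{1}{13179} = \frac{24703}{6527} - \frac{162}{4393} = \frac{107462905}{28673111} \approx 3.7479$)
$T = - \frac{171}{2}$ ($T = \frac{1}{2} \left(-41\right) - 65 = - \frac{41}{2} - 65 = - \frac{171}{2} \approx -85.5$)
$\sqrt{r - \left(- \frac{7192}{4227} + T\right)} = \sqrt{\frac{107462905}{28673111} - \left(- \frac{171}{2} + \frac{21576}{-12681}\right)} = \sqrt{\frac{107462905}{28673111} + \left(\left(-21576\right) \left(- \frac{1}{12681}\right) + \frac{171}{2}\right)} = \sqrt{\frac{107462905}{28673111} + \left(\frac{7192}{4227} + \frac{171}{2}\right)} = \sqrt{\frac{107462905}{28673111} + \frac{737201}{8454}} = \sqrt{\frac{22046337501181}{242402480394}} = \frac{\sqrt{5344086893889534304345314}}{242402480394}$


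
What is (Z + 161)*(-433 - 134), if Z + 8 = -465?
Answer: 176904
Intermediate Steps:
Z = -473 (Z = -8 - 465 = -473)
(Z + 161)*(-433 - 134) = (-473 + 161)*(-433 - 134) = -312*(-567) = 176904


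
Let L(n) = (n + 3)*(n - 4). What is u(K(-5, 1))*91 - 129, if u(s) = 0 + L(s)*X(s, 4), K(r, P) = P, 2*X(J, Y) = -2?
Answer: 963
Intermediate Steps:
X(J, Y) = -1 (X(J, Y) = (1/2)*(-2) = -1)
L(n) = (-4 + n)*(3 + n) (L(n) = (3 + n)*(-4 + n) = (-4 + n)*(3 + n))
u(s) = 12 + s - s**2 (u(s) = 0 + (-12 + s**2 - s)*(-1) = 0 + (12 + s - s**2) = 12 + s - s**2)
u(K(-5, 1))*91 - 129 = (12 + 1 - 1*1**2)*91 - 129 = (12 + 1 - 1*1)*91 - 129 = (12 + 1 - 1)*91 - 129 = 12*91 - 129 = 1092 - 129 = 963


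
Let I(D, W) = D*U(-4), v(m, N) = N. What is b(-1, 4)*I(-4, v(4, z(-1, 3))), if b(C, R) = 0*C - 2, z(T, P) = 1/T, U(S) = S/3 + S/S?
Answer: -8/3 ≈ -2.6667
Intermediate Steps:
U(S) = 1 + S/3 (U(S) = S*(⅓) + 1 = S/3 + 1 = 1 + S/3)
z(T, P) = 1/T
b(C, R) = -2 (b(C, R) = 0 - 2 = -2)
I(D, W) = -D/3 (I(D, W) = D*(1 + (⅓)*(-4)) = D*(1 - 4/3) = D*(-⅓) = -D/3)
b(-1, 4)*I(-4, v(4, z(-1, 3))) = -(-2)*(-4)/3 = -2*4/3 = -8/3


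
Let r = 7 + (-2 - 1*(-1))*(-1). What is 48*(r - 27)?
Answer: -912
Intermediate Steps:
r = 8 (r = 7 + (-2 + 1)*(-1) = 7 - 1*(-1) = 7 + 1 = 8)
48*(r - 27) = 48*(8 - 27) = 48*(-19) = -912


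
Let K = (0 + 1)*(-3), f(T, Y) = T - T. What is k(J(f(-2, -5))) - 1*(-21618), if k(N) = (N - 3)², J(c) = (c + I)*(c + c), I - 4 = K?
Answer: 21627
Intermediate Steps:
f(T, Y) = 0
K = -3 (K = 1*(-3) = -3)
I = 1 (I = 4 - 3 = 1)
J(c) = 2*c*(1 + c) (J(c) = (c + 1)*(c + c) = (1 + c)*(2*c) = 2*c*(1 + c))
k(N) = (-3 + N)²
k(J(f(-2, -5))) - 1*(-21618) = (-3 + 2*0*(1 + 0))² - 1*(-21618) = (-3 + 2*0*1)² + 21618 = (-3 + 0)² + 21618 = (-3)² + 21618 = 9 + 21618 = 21627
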